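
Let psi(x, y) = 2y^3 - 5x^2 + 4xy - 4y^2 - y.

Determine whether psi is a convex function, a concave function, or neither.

neither

The term 2y^3 is cubic, so the Hessian is not constant.
∂²psi/∂y² = 12y - 8, which takes both signs as y varies (negative for sufficiently negative y). A diagonal entry of the Hessian changing sign means the Hessian is neither positive- nor negative-semidefinite on all of R^2.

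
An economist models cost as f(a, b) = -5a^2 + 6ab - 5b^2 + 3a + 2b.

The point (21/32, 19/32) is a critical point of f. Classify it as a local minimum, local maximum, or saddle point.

The Hessian of f is constant: H = [[-10, 6], [6, -10]].
det(H) = (-10)·(-10) − 6² = 64.
det(H) > 0 and tr(H) = -20 < 0, so H is negative definite and the point is a local maximum.

local maximum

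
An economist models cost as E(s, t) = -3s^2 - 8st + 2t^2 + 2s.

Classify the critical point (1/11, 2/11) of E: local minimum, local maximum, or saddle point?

saddle point

The Hessian of E is constant: H = [[-6, -8], [-8, 4]].
det(H) = (-6)·4 − (-8)² = -88.
Since det(H) < 0, H is indefinite and the critical point is a saddle point.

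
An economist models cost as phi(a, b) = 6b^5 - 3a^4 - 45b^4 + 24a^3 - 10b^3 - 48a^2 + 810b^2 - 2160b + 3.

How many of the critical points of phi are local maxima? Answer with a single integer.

4

phi separates as a function of a plus a function of b, so ∇phi=0 decouples.
∂phi/∂a = -12a(a - 4)(a - 2) = 0 at a ∈ {0, 2, 4}; ∂phi/∂b = 30(b - 4)(b - 3)(b - 2)(b + 3) = 0 at b ∈ {-3, 2, 3, 4}.
The Hessian is diagonal: diag(phi_aa, phi_bb). Second derivatives: phi_aa(0)=-96, phi_aa(2)=48, phi_aa(4)=-96; phi_bb(-3)=-6300, phi_bb(2)=300, phi_bb(3)=-180, phi_bb(4)=420.
Local maxima occur where both diagonal entries negative: (0, -3), (0, 3), (4, -3), (4, 3). Count: 4.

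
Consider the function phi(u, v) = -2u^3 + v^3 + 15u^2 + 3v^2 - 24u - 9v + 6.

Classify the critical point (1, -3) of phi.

saddle point

The mixed partial ∂²phi/∂u∂v is 0, so the Hessian at any point is diag(phi_uu, phi_vv) = diag(6(-2u + 5), 6(v + 1)).
At (1, -3): H = diag(18, -12).
The eigenvalues have opposite signs, so H is indefinite: a saddle point.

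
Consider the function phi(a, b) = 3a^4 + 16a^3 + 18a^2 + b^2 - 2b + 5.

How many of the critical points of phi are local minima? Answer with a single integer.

2

phi separates as a function of a plus a function of b, so ∇phi=0 decouples.
∂phi/∂a = 12a(a + 1)(a + 3) = 0 at a ∈ {-3, -1, 0}; ∂phi/∂b = 2(b - 1) = 0 at b ∈ {1}.
The Hessian is diagonal: diag(phi_aa, phi_bb). Second derivatives: phi_aa(-3)=72, phi_aa(-1)=-24, phi_aa(0)=36; phi_bb(1)=2.
Local minima occur where both diagonal entries positive: (-3, 1), (0, 1). Count: 2.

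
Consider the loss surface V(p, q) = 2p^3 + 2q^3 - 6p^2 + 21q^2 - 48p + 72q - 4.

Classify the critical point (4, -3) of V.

local minimum

The mixed partial ∂²V/∂p∂q is 0, so the Hessian at any point is diag(V_pp, V_qq) = diag(12(p - 1), 6(2q + 7)).
At (4, -3): H = diag(36, 6).
Both eigenvalues are positive, so H is positive definite: a local minimum.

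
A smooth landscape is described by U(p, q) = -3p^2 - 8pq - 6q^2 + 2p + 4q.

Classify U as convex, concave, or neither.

U is quadratic, so its Hessian is the constant matrix H = [[-6, -8], [-8, -12]].
det(H) = 8, tr(H) = -18.
det(H) > 0 and tr(H) < 0, so H is negative definite everywhere: concave.

concave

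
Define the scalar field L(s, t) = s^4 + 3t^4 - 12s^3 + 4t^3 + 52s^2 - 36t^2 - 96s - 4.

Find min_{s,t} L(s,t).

-257

L(s,t) separates as P(s) + Q(t) − 4, so its minimum is min P + min Q − 4.
P'(s) = 4(s - 4)(s - 3)(s - 2) vanishes at s ∈ {2, 3, 4}; Q'(t) = 12t(t - 2)(t + 3) vanishes at t ∈ {-3, 0, 2}.
Local minima of P (where P''>0): P(2)=-64, P(4)=-64. Local minima of Q: Q(-3)=-189, Q(2)=-64.
So the global minimum of L is P(2) + Q(-3) − 4 = -64 − 189 − 4 = -257, attained at (2, -3).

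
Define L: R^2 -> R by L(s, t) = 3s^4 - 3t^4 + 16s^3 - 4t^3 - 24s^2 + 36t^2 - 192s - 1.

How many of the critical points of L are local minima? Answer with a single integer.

2

L separates as a function of s plus a function of t, so ∇L=0 decouples.
∂L/∂s = 12(s - 2)(s + 2)(s + 4) = 0 at s ∈ {-4, -2, 2}; ∂L/∂t = -12t(t - 2)(t + 3) = 0 at t ∈ {-3, 0, 2}.
The Hessian is diagonal: diag(L_ss, L_tt). Second derivatives: L_ss(-4)=144, L_ss(-2)=-96, L_ss(2)=288; L_tt(-3)=-180, L_tt(0)=72, L_tt(2)=-120.
Local minima occur where both diagonal entries positive: (-4, 0), (2, 0). Count: 2.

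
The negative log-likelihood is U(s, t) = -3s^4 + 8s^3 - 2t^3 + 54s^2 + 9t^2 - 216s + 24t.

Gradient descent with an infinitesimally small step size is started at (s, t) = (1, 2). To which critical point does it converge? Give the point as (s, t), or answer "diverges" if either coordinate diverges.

(2, -1)

U is separable, so gradient descent decouples: s follows -∂U/∂s, t follows -∂U/∂t.
∂U/∂s = -12(s - 3)(s - 2)(s + 3); at s=1 this is -96, so s increases.
∂U/∂t = -6(t - 4)(t + 1); at t=2 this is 36, so t decreases.
s converges to its nearest critical value 2 (a local min of the s-part); t converges to -1. The iterate converges to (2, -1).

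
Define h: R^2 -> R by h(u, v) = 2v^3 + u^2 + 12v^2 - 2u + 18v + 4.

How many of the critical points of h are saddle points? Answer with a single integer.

h separates as a function of u plus a function of v, so ∇h=0 decouples.
∂h/∂u = 2(u - 1) = 0 at u ∈ {1}; ∂h/∂v = 6(v + 1)(v + 3) = 0 at v ∈ {-3, -1}.
The Hessian is diagonal: diag(h_uu, h_vv). Second derivatives: h_uu(1)=2; h_vv(-3)=-12, h_vv(-1)=12.
Saddle points occur where the two diagonal entries have opposite signs: (1, -3). Count: 1.

1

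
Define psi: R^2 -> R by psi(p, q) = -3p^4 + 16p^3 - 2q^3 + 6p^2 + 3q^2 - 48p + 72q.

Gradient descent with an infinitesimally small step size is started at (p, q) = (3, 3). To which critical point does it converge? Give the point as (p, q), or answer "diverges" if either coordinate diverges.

(1, -3)

psi is separable, so gradient descent decouples: p follows -∂psi/∂p, q follows -∂psi/∂q.
∂psi/∂p = -12(p - 4)(p - 1)(p + 1); at p=3 this is 96, so p decreases.
∂psi/∂q = -6(q - 4)(q + 3); at q=3 this is 36, so q decreases.
p converges to its nearest critical value 1 (a local min of the p-part); q converges to -3. The iterate converges to (1, -3).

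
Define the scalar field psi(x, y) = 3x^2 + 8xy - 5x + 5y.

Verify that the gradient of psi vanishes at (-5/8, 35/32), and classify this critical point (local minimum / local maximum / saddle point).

∇psi = (6x + 8y - 5, 8x + 5); substituting (-5/8, 35/32) gives ∇psi = (0, 0), so (-5/8, 35/32) is indeed a critical point.
The Hessian of psi is constant: H = [[6, 8], [8, 0]].
det(H) = 6·0 − 8² = -64.
Since det(H) < 0, H is indefinite and the critical point is a saddle point.

saddle point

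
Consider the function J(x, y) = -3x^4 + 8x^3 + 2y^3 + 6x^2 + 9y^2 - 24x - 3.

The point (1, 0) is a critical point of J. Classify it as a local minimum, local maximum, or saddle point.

The mixed partial ∂²J/∂x∂y is 0, so the Hessian at any point is diag(J_xx, J_yy) = diag(12(-3x^2 + 4x + 1), 6(2y + 3)).
At (1, 0): H = diag(24, 18).
Both eigenvalues are positive, so H is positive definite: a local minimum.

local minimum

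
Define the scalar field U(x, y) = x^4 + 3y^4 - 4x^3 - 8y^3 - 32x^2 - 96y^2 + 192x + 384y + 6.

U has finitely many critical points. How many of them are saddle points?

U separates as a function of x plus a function of y, so ∇U=0 decouples.
∂U/∂x = 4(x - 4)(x - 3)(x + 4) = 0 at x ∈ {-4, 3, 4}; ∂U/∂y = 12(y - 4)(y - 2)(y + 4) = 0 at y ∈ {-4, 2, 4}.
The Hessian is diagonal: diag(U_xx, U_yy). Second derivatives: U_xx(-4)=224, U_xx(3)=-28, U_xx(4)=32; U_yy(-4)=576, U_yy(2)=-144, U_yy(4)=192.
Saddle points occur where the two diagonal entries have opposite signs: (-4, 2), (3, -4), (3, 4), (4, 2). Count: 4.

4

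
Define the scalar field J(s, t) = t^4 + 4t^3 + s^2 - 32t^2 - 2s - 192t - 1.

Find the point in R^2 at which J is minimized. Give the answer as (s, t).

(1, 4)

J(s,t) separates as P(s) + Q(t) − 1, so its minimum is min P + min Q − 1.
P'(s) = 2s - 2 vanishes at s ∈ {1}; Q'(t) = 4(t - 4)(t + 3)(t + 4) vanishes at t ∈ {-4, -3, 4}.
Local minima of P (where P''>0): P(1)=-1. Local minima of Q: Q(-4)=256, Q(4)=-768.
So the global minimum of J is P(1) + Q(4) − 1 = -1 − 768 − 1 = -770, attained at (1, 4).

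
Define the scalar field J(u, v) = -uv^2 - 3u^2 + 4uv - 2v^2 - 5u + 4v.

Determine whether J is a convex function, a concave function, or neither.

neither

The term -uv^2 is cubic, so the Hessian is not constant.
∂²J/∂v² = -2u - 4, which takes both signs as u varies (negative for sufficiently large u). A diagonal entry of the Hessian changing sign means the Hessian is neither positive- nor negative-semidefinite on all of R^2.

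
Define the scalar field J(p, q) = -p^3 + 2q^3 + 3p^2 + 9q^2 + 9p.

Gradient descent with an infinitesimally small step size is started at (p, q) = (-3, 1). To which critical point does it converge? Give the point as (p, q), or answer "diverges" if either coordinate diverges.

(-1, 0)

J is separable, so gradient descent decouples: p follows -∂J/∂p, q follows -∂J/∂q.
∂J/∂p = -3(p - 3)(p + 1); at p=-3 this is -36, so p increases.
∂J/∂q = 6q(q + 3); at q=1 this is 24, so q decreases.
p converges to its nearest critical value -1 (a local min of the p-part); q converges to 0. The iterate converges to (-1, 0).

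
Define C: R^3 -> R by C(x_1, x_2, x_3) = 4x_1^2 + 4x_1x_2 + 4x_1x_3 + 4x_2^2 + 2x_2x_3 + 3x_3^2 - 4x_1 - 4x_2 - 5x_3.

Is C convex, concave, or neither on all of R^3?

C is quadratic, so its Hessian is the constant matrix H = [[8, 4, 4], [4, 8, 2], [4, 2, 6]].
Leading principal minors: 8, 48, 192.
All positive ⇒ H ≻ 0 ⇒ convex.

convex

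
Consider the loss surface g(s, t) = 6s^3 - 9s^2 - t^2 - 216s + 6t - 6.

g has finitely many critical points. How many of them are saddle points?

g separates as a function of s plus a function of t, so ∇g=0 decouples.
∂g/∂s = 18(s - 4)(s + 3) = 0 at s ∈ {-3, 4}; ∂g/∂t = -2(t - 3) = 0 at t ∈ {3}.
The Hessian is diagonal: diag(g_ss, g_tt). Second derivatives: g_ss(-3)=-126, g_ss(4)=126; g_tt(3)=-2.
Saddle points occur where the two diagonal entries have opposite signs: (4, 3). Count: 1.

1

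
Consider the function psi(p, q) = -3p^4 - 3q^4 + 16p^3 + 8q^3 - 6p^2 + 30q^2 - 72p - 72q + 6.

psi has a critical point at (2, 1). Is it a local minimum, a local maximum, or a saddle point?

local minimum

The mixed partial ∂²psi/∂p∂q is 0, so the Hessian at any point is diag(psi_pp, psi_qq) = diag(12(-3p^2 + 8p - 1), 12(-3q^2 + 4q + 5)).
At (2, 1): H = diag(36, 72).
Both eigenvalues are positive, so H is positive definite: a local minimum.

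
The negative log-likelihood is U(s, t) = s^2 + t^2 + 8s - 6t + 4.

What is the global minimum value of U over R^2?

-21

U(s,t) separates as P(s) + Q(t) + 4, so its minimum is min P + min Q + 4.
P'(s) = 2s + 8 vanishes at s ∈ {-4}; Q'(t) = 2(t - 3) vanishes at t ∈ {3}.
Local minima of P (where P''>0): P(-4)=-16. Local minima of Q: Q(3)=-9.
So the global minimum of U is P(-4) + Q(3) + 4 = -16 − 9 + 4 = -21, attained at (-4, 3).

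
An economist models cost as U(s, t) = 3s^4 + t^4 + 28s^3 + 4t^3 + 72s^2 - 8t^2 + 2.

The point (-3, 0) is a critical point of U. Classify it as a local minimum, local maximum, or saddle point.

The mixed partial ∂²U/∂s∂t is 0, so the Hessian at any point is diag(U_ss, U_tt) = diag(12(3s^2 + 14s + 12), 4(3t^2 + 6t - 4)).
At (-3, 0): H = diag(-36, -16).
Both eigenvalues are negative, so H is negative definite: a local maximum.

local maximum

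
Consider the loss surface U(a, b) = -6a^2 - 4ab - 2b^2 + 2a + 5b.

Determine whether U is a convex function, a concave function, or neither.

concave

U is quadratic, so its Hessian is the constant matrix H = [[-12, -4], [-4, -4]].
det(H) = 32, tr(H) = -16.
det(H) > 0 and tr(H) < 0, so H is negative definite everywhere: concave.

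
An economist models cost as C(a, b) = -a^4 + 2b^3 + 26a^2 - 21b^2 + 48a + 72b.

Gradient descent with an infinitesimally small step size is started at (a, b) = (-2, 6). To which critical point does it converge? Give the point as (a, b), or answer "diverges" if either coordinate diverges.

(-1, 4)

C is separable, so gradient descent decouples: a follows -∂C/∂a, b follows -∂C/∂b.
∂C/∂a = -4(a - 4)(a + 1)(a + 3); at a=-2 this is -24, so a increases.
∂C/∂b = 6(b - 4)(b - 3); at b=6 this is 36, so b decreases.
a converges to its nearest critical value -1 (a local min of the a-part); b converges to 4. The iterate converges to (-1, 4).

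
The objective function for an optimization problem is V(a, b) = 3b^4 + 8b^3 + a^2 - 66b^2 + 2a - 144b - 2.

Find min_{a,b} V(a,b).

-570

V(a,b) separates as P(a) + Q(b) − 2, so its minimum is min P + min Q − 2.
P'(a) = 2a + 2 vanishes at a ∈ {-1}; Q'(b) = 12(b - 3)(b + 1)(b + 4) vanishes at b ∈ {-4, -1, 3}.
Local minima of P (where P''>0): P(-1)=-1. Local minima of Q: Q(-4)=-224, Q(3)=-567.
So the global minimum of V is P(-1) + Q(3) − 2 = -1 − 567 − 2 = -570, attained at (-1, 3).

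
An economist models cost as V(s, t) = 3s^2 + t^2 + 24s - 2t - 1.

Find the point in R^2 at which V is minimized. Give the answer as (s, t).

V(s,t) separates as P(s) + Q(t) − 1, so its minimum is min P + min Q − 1.
P'(s) = 6s + 24 vanishes at s ∈ {-4}; Q'(t) = 2(t - 1) vanishes at t ∈ {1}.
Local minima of P (where P''>0): P(-4)=-48. Local minima of Q: Q(1)=-1.
So the global minimum of V is P(-4) + Q(1) − 1 = -48 − 1 − 1 = -50, attained at (-4, 1).

(-4, 1)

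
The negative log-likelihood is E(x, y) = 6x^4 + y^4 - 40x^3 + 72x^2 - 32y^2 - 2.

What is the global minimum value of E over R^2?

-258

E(x,y) separates as P(x) + Q(y) − 2, so its minimum is min P + min Q − 2.
P'(x) = 24x(x - 3)(x - 2) vanishes at x ∈ {0, 2, 3}; Q'(y) = 4y(y - 4)(y + 4) vanishes at y ∈ {-4, 0, 4}.
Local minima of P (where P''>0): P(0)=0, P(3)=54. Local minima of Q: Q(-4)=-256, Q(4)=-256.
So the global minimum of E is P(0) + Q(-4) − 2 = 0 − 256 − 2 = -258, attained at (0, -4).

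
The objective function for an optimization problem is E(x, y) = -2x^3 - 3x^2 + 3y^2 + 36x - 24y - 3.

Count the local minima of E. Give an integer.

1

E separates as a function of x plus a function of y, so ∇E=0 decouples.
∂E/∂x = -6(x - 2)(x + 3) = 0 at x ∈ {-3, 2}; ∂E/∂y = 6(y - 4) = 0 at y ∈ {4}.
The Hessian is diagonal: diag(E_xx, E_yy). Second derivatives: E_xx(-3)=30, E_xx(2)=-30; E_yy(4)=6.
Local minima occur where both diagonal entries positive: (-3, 4). Count: 1.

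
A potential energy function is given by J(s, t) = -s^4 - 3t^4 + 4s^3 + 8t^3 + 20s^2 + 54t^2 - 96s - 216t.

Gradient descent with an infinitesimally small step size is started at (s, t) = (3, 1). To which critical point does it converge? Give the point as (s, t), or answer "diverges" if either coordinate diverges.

J is separable, so gradient descent decouples: s follows -∂J/∂s, t follows -∂J/∂t.
∂J/∂s = -4(s - 4)(s - 2)(s + 3); at s=3 this is 24, so s decreases.
∂J/∂t = -12(t - 3)(t - 2)(t + 3); at t=1 this is -96, so t increases.
s converges to its nearest critical value 2 (a local min of the s-part); t converges to 2. The iterate converges to (2, 2).

(2, 2)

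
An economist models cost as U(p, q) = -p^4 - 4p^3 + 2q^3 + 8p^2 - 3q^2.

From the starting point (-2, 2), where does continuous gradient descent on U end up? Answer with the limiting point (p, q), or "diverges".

(0, 1)

U is separable, so gradient descent decouples: p follows -∂U/∂p, q follows -∂U/∂q.
∂U/∂p = -4p(p - 1)(p + 4); at p=-2 this is -48, so p increases.
∂U/∂q = 6q(q - 1); at q=2 this is 12, so q decreases.
p converges to its nearest critical value 0 (a local min of the p-part); q converges to 1. The iterate converges to (0, 1).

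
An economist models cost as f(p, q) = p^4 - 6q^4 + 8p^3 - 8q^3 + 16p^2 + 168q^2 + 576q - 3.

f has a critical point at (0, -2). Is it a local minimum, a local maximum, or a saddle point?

local minimum

The mixed partial ∂²f/∂p∂q is 0, so the Hessian at any point is diag(f_pp, f_qq) = diag(4(3p^2 + 12p + 8), 24(-3q^2 - 2q + 14)).
At (0, -2): H = diag(32, 144).
Both eigenvalues are positive, so H is positive definite: a local minimum.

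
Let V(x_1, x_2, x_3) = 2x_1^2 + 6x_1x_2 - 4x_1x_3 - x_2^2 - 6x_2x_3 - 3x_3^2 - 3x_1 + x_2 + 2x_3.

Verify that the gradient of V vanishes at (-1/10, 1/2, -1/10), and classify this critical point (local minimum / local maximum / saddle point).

saddle point

∇V = (4x_1 + 6x_2 - 4x_3 - 3, 6x_1 - 2x_2 - 6x_3 + 1, -4x_1 - 6x_2 - 6x_3 + 2); substituting (-1/10, 1/2, -1/10) gives ∇V = (0, 0, 0), so (-1/10, 1/2, -1/10) is indeed a critical point.
The Hessian is constant: H = [[4, 6, -4], [6, -2, -6], [-4, -6, -6]].
Leading principal minors: Δ₁ = 4, Δ₂ = -44, Δ₃ = 440.
The minors fit neither the all-positive nor the alternating-sign pattern, so H is indefinite: a saddle point.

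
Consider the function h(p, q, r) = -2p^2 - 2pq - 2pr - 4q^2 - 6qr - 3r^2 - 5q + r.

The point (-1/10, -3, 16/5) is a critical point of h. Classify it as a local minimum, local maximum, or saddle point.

local maximum

The Hessian is constant: H = [[-4, -2, -2], [-2, -8, -6], [-2, -6, -6]].
Leading principal minors: Δ₁ = -4, Δ₂ = 28, Δ₃ = -40.
The minors alternate sign starting negative (−, +, −), so H is negative definite: a local maximum.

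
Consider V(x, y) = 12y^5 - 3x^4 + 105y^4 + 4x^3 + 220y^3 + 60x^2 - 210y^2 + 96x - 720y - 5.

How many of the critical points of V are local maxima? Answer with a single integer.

4

V separates as a function of x plus a function of y, so ∇V=0 decouples.
∂V/∂x = -12(x - 4)(x + 1)(x + 2) = 0 at x ∈ {-2, -1, 4}; ∂V/∂y = 60(y - 1)(y + 1)(y + 3)(y + 4) = 0 at y ∈ {-4, -3, -1, 1}.
The Hessian is diagonal: diag(V_xx, V_yy). Second derivatives: V_xx(-2)=-72, V_xx(-1)=60, V_xx(4)=-360; V_yy(-4)=-900, V_yy(-3)=480, V_yy(-1)=-720, V_yy(1)=2400.
Local maxima occur where both diagonal entries negative: (-2, -4), (-2, -1), (4, -4), (4, -1). Count: 4.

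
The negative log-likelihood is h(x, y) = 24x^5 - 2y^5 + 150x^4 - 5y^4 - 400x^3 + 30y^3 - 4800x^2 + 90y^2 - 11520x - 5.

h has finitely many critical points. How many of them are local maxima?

4

h separates as a function of x plus a function of y, so ∇h=0 decouples.
∂h/∂x = 120(x - 4)(x + 2)(x + 3)(x + 4) = 0 at x ∈ {-4, -3, -2, 4}; ∂h/∂y = -10y(y - 3)(y + 2)(y + 3) = 0 at y ∈ {-3, -2, 0, 3}.
The Hessian is diagonal: diag(h_xx, h_yy). Second derivatives: h_xx(-4)=-1920, h_xx(-3)=840, h_xx(-2)=-1440, h_xx(4)=40320; h_yy(-3)=180, h_yy(-2)=-100, h_yy(0)=180, h_yy(3)=-900.
Local maxima occur where both diagonal entries negative: (-4, -2), (-4, 3), (-2, -2), (-2, 3). Count: 4.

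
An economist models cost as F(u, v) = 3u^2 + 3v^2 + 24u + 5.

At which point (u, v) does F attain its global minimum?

(-4, 0)

F(u,v) separates as P(u) + Q(v) + 5, so its minimum is min P + min Q + 5.
P'(u) = 6u + 24 vanishes at u ∈ {-4}; Q'(v) = 6v vanishes at v ∈ {0}.
Local minima of P (where P''>0): P(-4)=-48. Local minima of Q: Q(0)=0.
So the global minimum of F is P(-4) + Q(0) + 5 = -48 + 0 + 5 = -43, attained at (-4, 0).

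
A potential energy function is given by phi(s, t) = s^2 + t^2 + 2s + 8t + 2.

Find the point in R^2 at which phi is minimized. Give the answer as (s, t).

phi(s,t) separates as P(s) + Q(t) + 2, so its minimum is min P + min Q + 2.
P'(s) = 2s + 2 vanishes at s ∈ {-1}; Q'(t) = 2(t + 4) vanishes at t ∈ {-4}.
Local minima of P (where P''>0): P(-1)=-1. Local minima of Q: Q(-4)=-16.
So the global minimum of phi is P(-1) + Q(-4) + 2 = -1 − 16 + 2 = -15, attained at (-1, -4).

(-1, -4)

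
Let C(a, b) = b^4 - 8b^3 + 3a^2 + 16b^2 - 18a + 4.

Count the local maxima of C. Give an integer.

0

C separates as a function of a plus a function of b, so ∇C=0 decouples.
∂C/∂a = 6(a - 3) = 0 at a ∈ {3}; ∂C/∂b = 4b(b - 4)(b - 2) = 0 at b ∈ {0, 2, 4}.
The Hessian is diagonal: diag(C_aa, C_bb). Second derivatives: C_aa(3)=6; C_bb(0)=32, C_bb(2)=-16, C_bb(4)=32.
Local maxima occur where both diagonal entries negative: none. Count: 0.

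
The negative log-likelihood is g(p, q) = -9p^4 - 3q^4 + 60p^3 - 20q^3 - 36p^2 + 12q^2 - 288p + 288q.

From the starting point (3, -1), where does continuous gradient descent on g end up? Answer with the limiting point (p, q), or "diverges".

g is separable, so gradient descent decouples: p follows -∂g/∂p, q follows -∂g/∂q.
∂g/∂p = -36(p - 4)(p - 2)(p + 1); at p=3 this is 144, so p decreases.
∂g/∂q = -12(q - 2)(q + 3)(q + 4); at q=-1 this is 216, so q decreases.
p converges to its nearest critical value 2 (a local min of the p-part); q converges to -3. The iterate converges to (2, -3).

(2, -3)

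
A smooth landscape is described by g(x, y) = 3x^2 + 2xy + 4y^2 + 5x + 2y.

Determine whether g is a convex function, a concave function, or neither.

g is quadratic, so its Hessian is the constant matrix H = [[6, 2], [2, 8]].
det(H) = 44, tr(H) = 14.
det(H) > 0 and tr(H) > 0, so H is positive definite everywhere: convex.

convex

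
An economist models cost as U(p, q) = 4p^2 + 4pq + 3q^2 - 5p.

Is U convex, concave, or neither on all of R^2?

U is quadratic, so its Hessian is the constant matrix H = [[8, 4], [4, 6]].
det(H) = 32, tr(H) = 14.
det(H) > 0 and tr(H) > 0, so H is positive definite everywhere: convex.

convex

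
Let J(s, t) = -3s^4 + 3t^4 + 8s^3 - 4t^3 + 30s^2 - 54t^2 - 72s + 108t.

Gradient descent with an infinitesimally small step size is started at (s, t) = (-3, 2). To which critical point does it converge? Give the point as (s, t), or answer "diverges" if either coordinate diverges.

J is separable, so gradient descent decouples: s follows -∂J/∂s, t follows -∂J/∂t.
∂J/∂s = -12(s - 3)(s - 1)(s + 2); at s=-3 this is 288, so s decreases.
∂J/∂t = 12(t - 3)(t - 1)(t + 3); at t=2 this is -60, so t increases.
The s-coordinate has no critical point in that direction and runs off to infinity.

diverges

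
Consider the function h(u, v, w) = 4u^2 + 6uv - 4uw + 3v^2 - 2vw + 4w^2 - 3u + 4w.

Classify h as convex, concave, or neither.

convex

h is quadratic, so its Hessian is the constant matrix H = [[8, 6, -4], [6, 6, -2], [-4, -2, 8]].
Leading principal minors: 8, 12, 64.
All positive ⇒ H ≻ 0 ⇒ convex.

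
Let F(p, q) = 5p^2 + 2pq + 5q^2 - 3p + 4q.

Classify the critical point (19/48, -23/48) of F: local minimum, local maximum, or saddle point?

The Hessian of F is constant: H = [[10, 2], [2, 10]].
det(H) = 10·10 − 2² = 96.
det(H) > 0 and tr(H) = 20 > 0, so H is positive definite and the point is a local minimum.

local minimum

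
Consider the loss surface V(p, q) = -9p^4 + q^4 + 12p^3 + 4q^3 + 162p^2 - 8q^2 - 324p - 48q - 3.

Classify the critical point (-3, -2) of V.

The mixed partial ∂²V/∂p∂q is 0, so the Hessian at any point is diag(V_pp, V_qq) = diag(36(-3p^2 + 2p + 9), 4(3q^2 + 6q - 4)).
At (-3, -2): H = diag(-864, -16).
Both eigenvalues are negative, so H is negative definite: a local maximum.

local maximum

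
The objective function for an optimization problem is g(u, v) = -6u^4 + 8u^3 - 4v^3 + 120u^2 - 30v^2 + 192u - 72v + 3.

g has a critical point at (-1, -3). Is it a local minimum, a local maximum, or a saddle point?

local minimum

The mixed partial ∂²g/∂u∂v is 0, so the Hessian at any point is diag(g_uu, g_vv) = diag(24(-3u^2 + 2u + 10), -12(2v + 5)).
At (-1, -3): H = diag(120, 12).
Both eigenvalues are positive, so H is positive definite: a local minimum.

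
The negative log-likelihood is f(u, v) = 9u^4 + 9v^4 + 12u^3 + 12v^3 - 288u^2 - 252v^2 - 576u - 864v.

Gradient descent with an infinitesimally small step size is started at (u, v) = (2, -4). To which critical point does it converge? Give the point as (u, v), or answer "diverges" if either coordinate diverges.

(4, -3)

f is separable, so gradient descent decouples: u follows -∂f/∂u, v follows -∂f/∂v.
∂f/∂u = 36(u - 4)(u + 1)(u + 4); at u=2 this is -1296, so u increases.
∂f/∂v = 36(v - 4)(v + 2)(v + 3); at v=-4 this is -576, so v increases.
u converges to its nearest critical value 4 (a local min of the u-part); v converges to -3. The iterate converges to (4, -3).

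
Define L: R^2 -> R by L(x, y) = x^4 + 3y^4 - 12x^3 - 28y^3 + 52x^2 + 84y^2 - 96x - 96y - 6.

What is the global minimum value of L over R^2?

-134

L(x,y) separates as P(x) + Q(y) − 6, so its minimum is min P + min Q − 6.
P'(x) = 4(x - 4)(x - 3)(x - 2) vanishes at x ∈ {2, 3, 4}; Q'(y) = 12(y - 4)(y - 2)(y - 1) vanishes at y ∈ {1, 2, 4}.
Local minima of P (where P''>0): P(2)=-64, P(4)=-64. Local minima of Q: Q(1)=-37, Q(4)=-64.
So the global minimum of L is P(2) + Q(4) − 6 = -64 − 64 − 6 = -134, attained at (2, 4).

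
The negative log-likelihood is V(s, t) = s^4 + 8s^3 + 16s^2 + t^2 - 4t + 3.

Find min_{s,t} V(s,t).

-1

V(s,t) separates as P(s) + Q(t) + 3, so its minimum is min P + min Q + 3.
P'(s) = 4s(s + 2)(s + 4) vanishes at s ∈ {-4, -2, 0}; Q'(t) = 2(t - 2) vanishes at t ∈ {2}.
Local minima of P (where P''>0): P(-4)=0, P(0)=0. Local minima of Q: Q(2)=-4.
So the global minimum of V is P(-4) + Q(2) + 3 = 0 − 4 + 3 = -1, attained at (-4, 2).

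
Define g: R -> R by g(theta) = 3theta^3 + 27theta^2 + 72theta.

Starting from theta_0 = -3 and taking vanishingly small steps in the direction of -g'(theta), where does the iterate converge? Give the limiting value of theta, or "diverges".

-2

g'(theta) = 9(theta + 2)(theta + 4), so g'(-3) = -9.
Gradient descent moves in the -g' direction, i.e. theta is increasing.
The nearest critical point in that direction is theta = -2, where g'' = 18 > 0 (a local minimum). The iterate converges there.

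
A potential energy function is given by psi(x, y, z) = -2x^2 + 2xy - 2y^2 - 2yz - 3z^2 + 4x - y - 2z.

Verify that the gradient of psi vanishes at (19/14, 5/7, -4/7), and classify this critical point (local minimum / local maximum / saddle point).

∇psi = (-4x + 2y + 4, 2x - 4y - 2z - 1, -2y - 6z - 2); substituting (19/14, 5/7, -4/7) gives ∇psi = (0, 0, 0), so (19/14, 5/7, -4/7) is indeed a critical point.
The Hessian is constant: H = [[-4, 2, 0], [2, -4, -2], [0, -2, -6]].
Leading principal minors: Δ₁ = -4, Δ₂ = 12, Δ₃ = -56.
The minors alternate sign starting negative (−, +, −), so H is negative definite: a local maximum.

local maximum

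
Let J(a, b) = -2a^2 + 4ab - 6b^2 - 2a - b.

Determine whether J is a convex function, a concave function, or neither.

concave

J is quadratic, so its Hessian is the constant matrix H = [[-4, 4], [4, -12]].
det(H) = 32, tr(H) = -16.
det(H) > 0 and tr(H) < 0, so H is negative definite everywhere: concave.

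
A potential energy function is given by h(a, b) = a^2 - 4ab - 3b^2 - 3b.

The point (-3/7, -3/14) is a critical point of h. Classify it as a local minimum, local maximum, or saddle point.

saddle point

The Hessian of h is constant: H = [[2, -4], [-4, -6]].
det(H) = 2·(-6) − (-4)² = -28.
Since det(H) < 0, H is indefinite and the critical point is a saddle point.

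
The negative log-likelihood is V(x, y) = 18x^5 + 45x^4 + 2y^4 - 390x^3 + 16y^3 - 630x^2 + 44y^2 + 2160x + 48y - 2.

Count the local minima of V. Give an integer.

V separates as a function of x plus a function of y, so ∇V=0 decouples.
∂V/∂x = 90(x - 3)(x - 1)(x + 2)(x + 4) = 0 at x ∈ {-4, -2, 1, 3}; ∂V/∂y = 8(y + 1)(y + 2)(y + 3) = 0 at y ∈ {-3, -2, -1}.
The Hessian is diagonal: diag(V_xx, V_yy). Second derivatives: V_xx(-4)=-6300, V_xx(-2)=2700, V_xx(1)=-2700, V_xx(3)=6300; V_yy(-3)=16, V_yy(-2)=-8, V_yy(-1)=16.
Local minima occur where both diagonal entries positive: (-2, -3), (-2, -1), (3, -3), (3, -1). Count: 4.

4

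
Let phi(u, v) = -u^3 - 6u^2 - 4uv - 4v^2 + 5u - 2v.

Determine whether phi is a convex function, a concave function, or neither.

neither

The term -u^3 is cubic, so the Hessian is not constant.
∂²phi/∂u² = -6u - 12, which takes both signs as u varies (negative for sufficiently large u). A diagonal entry of the Hessian changing sign means the Hessian is neither positive- nor negative-semidefinite on all of R^2.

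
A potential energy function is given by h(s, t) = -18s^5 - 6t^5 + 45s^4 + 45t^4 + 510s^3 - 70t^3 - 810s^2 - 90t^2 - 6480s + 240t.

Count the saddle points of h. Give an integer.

h separates as a function of s plus a function of t, so ∇h=0 decouples.
∂h/∂s = -90(s - 4)(s - 3)(s + 2)(s + 3) = 0 at s ∈ {-3, -2, 3, 4}; ∂h/∂t = -30(t - 4)(t - 2)(t - 1)(t + 1) = 0 at t ∈ {-1, 1, 2, 4}.
The Hessian is diagonal: diag(h_ss, h_tt). Second derivatives: h_ss(-3)=3780, h_ss(-2)=-2700, h_ss(3)=2700, h_ss(4)=-3780; h_tt(-1)=900, h_tt(1)=-180, h_tt(2)=180, h_tt(4)=-900.
Saddle points occur where the two diagonal entries have opposite signs: (-3, 1), (-3, 4), (-2, -1), (-2, 2), (3, 1), (3, 4), (4, -1), (4, 2). Count: 8.

8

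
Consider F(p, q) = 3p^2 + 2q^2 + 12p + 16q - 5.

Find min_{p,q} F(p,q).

-49

F(p,q) separates as A(p) + B(q) − 5, so its minimum is min A + min B − 5.
A'(p) = 6p + 12 vanishes at p ∈ {-2}; B'(q) = 4q + 16 vanishes at q ∈ {-4}.
Local minima of A (where A''>0): A(-2)=-12. Local minima of B: B(-4)=-32.
So the global minimum of F is A(-2) + B(-4) − 5 = -12 − 32 − 5 = -49, attained at (-2, -4).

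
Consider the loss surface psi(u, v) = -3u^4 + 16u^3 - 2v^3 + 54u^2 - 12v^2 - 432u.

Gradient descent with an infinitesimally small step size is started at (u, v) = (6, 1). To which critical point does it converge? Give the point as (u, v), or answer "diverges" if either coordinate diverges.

diverges

psi is separable, so gradient descent decouples: u follows -∂psi/∂u, v follows -∂psi/∂v.
∂psi/∂u = -12(u - 4)(u - 3)(u + 3); at u=6 this is -648, so u increases.
∂psi/∂v = -6v(v + 4); at v=1 this is -30, so v increases.
The u-coordinate has no critical point in that direction and runs off to infinity.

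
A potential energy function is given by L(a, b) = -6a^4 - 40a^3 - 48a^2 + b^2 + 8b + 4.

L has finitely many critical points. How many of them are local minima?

L separates as a function of a plus a function of b, so ∇L=0 decouples.
∂L/∂a = -24a(a + 1)(a + 4) = 0 at a ∈ {-4, -1, 0}; ∂L/∂b = 2(b + 4) = 0 at b ∈ {-4}.
The Hessian is diagonal: diag(L_aa, L_bb). Second derivatives: L_aa(-4)=-288, L_aa(-1)=72, L_aa(0)=-96; L_bb(-4)=2.
Local minima occur where both diagonal entries positive: (-1, -4). Count: 1.

1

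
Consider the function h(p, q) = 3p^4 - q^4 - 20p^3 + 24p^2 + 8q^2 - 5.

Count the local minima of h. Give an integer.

2

h separates as a function of p plus a function of q, so ∇h=0 decouples.
∂h/∂p = 12p(p - 4)(p - 1) = 0 at p ∈ {0, 1, 4}; ∂h/∂q = -4q(q - 2)(q + 2) = 0 at q ∈ {-2, 0, 2}.
The Hessian is diagonal: diag(h_pp, h_qq). Second derivatives: h_pp(0)=48, h_pp(1)=-36, h_pp(4)=144; h_qq(-2)=-32, h_qq(0)=16, h_qq(2)=-32.
Local minima occur where both diagonal entries positive: (0, 0), (4, 0). Count: 2.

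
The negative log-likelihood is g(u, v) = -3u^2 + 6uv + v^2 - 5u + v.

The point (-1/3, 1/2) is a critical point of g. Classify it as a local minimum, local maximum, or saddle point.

The Hessian of g is constant: H = [[-6, 6], [6, 2]].
det(H) = (-6)·2 − 6² = -48.
Since det(H) < 0, H is indefinite and the critical point is a saddle point.

saddle point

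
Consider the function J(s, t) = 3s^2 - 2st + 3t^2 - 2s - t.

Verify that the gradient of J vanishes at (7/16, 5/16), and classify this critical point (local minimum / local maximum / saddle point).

local minimum

∇J = (6s - 2t - 2, -2s + 6t - 1); substituting (7/16, 5/16) gives ∇J = (0, 0), so (7/16, 5/16) is indeed a critical point.
The Hessian of J is constant: H = [[6, -2], [-2, 6]].
det(H) = 6·6 − (-2)² = 32.
det(H) > 0 and tr(H) = 12 > 0, so H is positive definite and the point is a local minimum.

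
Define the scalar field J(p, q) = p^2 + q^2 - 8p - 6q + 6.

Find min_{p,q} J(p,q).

-19

J(p,q) separates as A(p) + B(q) + 6, so its minimum is min A + min B + 6.
A'(p) = 2p - 8 vanishes at p ∈ {4}; B'(q) = 2q - 6 vanishes at q ∈ {3}.
Local minima of A (where A''>0): A(4)=-16. Local minima of B: B(3)=-9.
So the global minimum of J is A(4) + B(3) + 6 = -16 − 9 + 6 = -19, attained at (4, 3).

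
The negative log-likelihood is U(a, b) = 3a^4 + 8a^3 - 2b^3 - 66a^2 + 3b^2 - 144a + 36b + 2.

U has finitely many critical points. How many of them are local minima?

2

U separates as a function of a plus a function of b, so ∇U=0 decouples.
∂U/∂a = 12(a - 3)(a + 1)(a + 4) = 0 at a ∈ {-4, -1, 3}; ∂U/∂b = -6(b - 3)(b + 2) = 0 at b ∈ {-2, 3}.
The Hessian is diagonal: diag(U_aa, U_bb). Second derivatives: U_aa(-4)=252, U_aa(-1)=-144, U_aa(3)=336; U_bb(-2)=30, U_bb(3)=-30.
Local minima occur where both diagonal entries positive: (-4, -2), (3, -2). Count: 2.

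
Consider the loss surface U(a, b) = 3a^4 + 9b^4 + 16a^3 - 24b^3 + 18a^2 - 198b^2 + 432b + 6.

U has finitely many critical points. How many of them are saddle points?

U separates as a function of a plus a function of b, so ∇U=0 decouples.
∂U/∂a = 12a(a + 1)(a + 3) = 0 at a ∈ {-3, -1, 0}; ∂U/∂b = 36(b - 4)(b - 1)(b + 3) = 0 at b ∈ {-3, 1, 4}.
The Hessian is diagonal: diag(U_aa, U_bb). Second derivatives: U_aa(-3)=72, U_aa(-1)=-24, U_aa(0)=36; U_bb(-3)=1008, U_bb(1)=-432, U_bb(4)=756.
Saddle points occur where the two diagonal entries have opposite signs: (-3, 1), (-1, -3), (-1, 4), (0, 1). Count: 4.

4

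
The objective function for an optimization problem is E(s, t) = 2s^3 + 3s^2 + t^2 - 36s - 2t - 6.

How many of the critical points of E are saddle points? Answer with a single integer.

E separates as a function of s plus a function of t, so ∇E=0 decouples.
∂E/∂s = 6(s - 2)(s + 3) = 0 at s ∈ {-3, 2}; ∂E/∂t = 2(t - 1) = 0 at t ∈ {1}.
The Hessian is diagonal: diag(E_ss, E_tt). Second derivatives: E_ss(-3)=-30, E_ss(2)=30; E_tt(1)=2.
Saddle points occur where the two diagonal entries have opposite signs: (-3, 1). Count: 1.

1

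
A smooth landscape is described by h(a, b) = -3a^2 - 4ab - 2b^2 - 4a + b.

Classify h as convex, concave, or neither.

concave

h is quadratic, so its Hessian is the constant matrix H = [[-6, -4], [-4, -4]].
det(H) = 8, tr(H) = -10.
det(H) > 0 and tr(H) < 0, so H is negative definite everywhere: concave.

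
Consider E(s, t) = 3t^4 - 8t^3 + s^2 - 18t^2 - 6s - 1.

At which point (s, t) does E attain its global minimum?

E(s,t) separates as P(s) + Q(t) − 1, so its minimum is min P + min Q − 1.
P'(s) = 2s - 6 vanishes at s ∈ {3}; Q'(t) = 12t(t - 3)(t + 1) vanishes at t ∈ {-1, 0, 3}.
Local minima of P (where P''>0): P(3)=-9. Local minima of Q: Q(-1)=-7, Q(3)=-135.
So the global minimum of E is P(3) + Q(3) − 1 = -9 − 135 − 1 = -145, attained at (3, 3).

(3, 3)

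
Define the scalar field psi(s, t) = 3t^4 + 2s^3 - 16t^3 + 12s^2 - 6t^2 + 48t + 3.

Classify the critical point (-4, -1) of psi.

The mixed partial ∂²psi/∂s∂t is 0, so the Hessian at any point is diag(psi_ss, psi_tt) = diag(12(s + 2), 12(3t^2 - 8t - 1)).
At (-4, -1): H = diag(-24, 120).
The eigenvalues have opposite signs, so H is indefinite: a saddle point.

saddle point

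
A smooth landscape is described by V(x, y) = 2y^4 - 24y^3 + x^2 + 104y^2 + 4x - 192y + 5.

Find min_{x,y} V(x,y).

V(x,y) separates as P(x) + Q(y) + 5, so its minimum is min P + min Q + 5.
P'(x) = 2x + 4 vanishes at x ∈ {-2}; Q'(y) = 8(y - 4)(y - 3)(y - 2) vanishes at y ∈ {2, 3, 4}.
Local minima of P (where P''>0): P(-2)=-4. Local minima of Q: Q(2)=-128, Q(4)=-128.
So the global minimum of V is P(-2) + Q(2) + 5 = -4 − 128 + 5 = -127, attained at (-2, 2).

-127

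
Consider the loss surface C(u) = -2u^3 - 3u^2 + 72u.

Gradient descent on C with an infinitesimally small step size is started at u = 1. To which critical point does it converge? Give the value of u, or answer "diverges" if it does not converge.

-4

C'(u) = -6(u - 3)(u + 4), so C'(1) = 60.
Gradient descent moves in the -C' direction, i.e. u is decreasing.
The nearest critical point in that direction is u = -4, where C'' = 42 > 0 (a local minimum). The iterate converges there.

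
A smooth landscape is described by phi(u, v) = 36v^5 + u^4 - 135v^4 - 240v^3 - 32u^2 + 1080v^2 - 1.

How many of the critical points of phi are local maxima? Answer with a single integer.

2

phi separates as a function of u plus a function of v, so ∇phi=0 decouples.
∂phi/∂u = 4u(u - 4)(u + 4) = 0 at u ∈ {-4, 0, 4}; ∂phi/∂v = 180v(v - 3)(v - 2)(v + 2) = 0 at v ∈ {-2, 0, 2, 3}.
The Hessian is diagonal: diag(phi_uu, phi_vv). Second derivatives: phi_uu(-4)=128, phi_uu(0)=-64, phi_uu(4)=128; phi_vv(-2)=-7200, phi_vv(0)=2160, phi_vv(2)=-1440, phi_vv(3)=2700.
Local maxima occur where both diagonal entries negative: (0, -2), (0, 2). Count: 2.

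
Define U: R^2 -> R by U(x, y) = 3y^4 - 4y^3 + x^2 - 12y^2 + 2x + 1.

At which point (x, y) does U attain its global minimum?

(-1, 2)

U(x,y) separates as P(x) + Q(y) + 1, so its minimum is min P + min Q + 1.
P'(x) = 2x + 2 vanishes at x ∈ {-1}; Q'(y) = 12y(y - 2)(y + 1) vanishes at y ∈ {-1, 0, 2}.
Local minima of P (where P''>0): P(-1)=-1. Local minima of Q: Q(-1)=-5, Q(2)=-32.
So the global minimum of U is P(-1) + Q(2) + 1 = -1 − 32 + 1 = -32, attained at (-1, 2).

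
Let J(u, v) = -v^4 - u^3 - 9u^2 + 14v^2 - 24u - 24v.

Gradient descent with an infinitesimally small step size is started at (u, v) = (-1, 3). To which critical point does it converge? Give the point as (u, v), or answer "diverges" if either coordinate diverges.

J is separable, so gradient descent decouples: u follows -∂J/∂u, v follows -∂J/∂v.
∂J/∂u = -3(u + 2)(u + 4); at u=-1 this is -9, so u increases.
∂J/∂v = -4(v - 2)(v - 1)(v + 3); at v=3 this is -48, so v increases.
The u-coordinate has no critical point in that direction and runs off to infinity.

diverges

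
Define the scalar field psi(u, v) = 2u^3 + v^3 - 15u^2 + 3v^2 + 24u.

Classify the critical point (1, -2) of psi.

The mixed partial ∂²psi/∂u∂v is 0, so the Hessian at any point is diag(psi_uu, psi_vv) = diag(6(2u - 5), 6(v + 1)).
At (1, -2): H = diag(-18, -6).
Both eigenvalues are negative, so H is negative definite: a local maximum.

local maximum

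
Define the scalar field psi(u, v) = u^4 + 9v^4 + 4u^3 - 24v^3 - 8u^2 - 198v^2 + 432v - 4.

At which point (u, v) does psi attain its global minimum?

psi(u,v) separates as P(u) + Q(v) − 4, so its minimum is min P + min Q − 4.
P'(u) = 4u(u - 1)(u + 4) vanishes at u ∈ {-4, 0, 1}; Q'(v) = 36(v - 4)(v - 1)(v + 3) vanishes at v ∈ {-3, 1, 4}.
Local minima of P (where P''>0): P(-4)=-128, P(1)=-3. Local minima of Q: Q(-3)=-1701, Q(4)=-672.
So the global minimum of psi is P(-4) + Q(-3) − 4 = -128 − 1701 − 4 = -1833, attained at (-4, -3).

(-4, -3)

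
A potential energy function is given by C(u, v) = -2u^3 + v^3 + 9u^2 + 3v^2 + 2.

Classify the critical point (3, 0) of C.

The mixed partial ∂²C/∂u∂v is 0, so the Hessian at any point is diag(C_uu, C_vv) = diag(6(-2u + 3), 6(v + 1)).
At (3, 0): H = diag(-18, 6).
The eigenvalues have opposite signs, so H is indefinite: a saddle point.

saddle point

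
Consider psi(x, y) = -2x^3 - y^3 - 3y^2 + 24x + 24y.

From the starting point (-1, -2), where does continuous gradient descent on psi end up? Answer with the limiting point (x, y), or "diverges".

psi is separable, so gradient descent decouples: x follows -∂psi/∂x, y follows -∂psi/∂y.
∂psi/∂x = -6(x - 2)(x + 2); at x=-1 this is 18, so x decreases.
∂psi/∂y = -3(y - 2)(y + 4); at y=-2 this is 24, so y decreases.
x converges to its nearest critical value -2 (a local min of the x-part); y converges to -4. The iterate converges to (-2, -4).

(-2, -4)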